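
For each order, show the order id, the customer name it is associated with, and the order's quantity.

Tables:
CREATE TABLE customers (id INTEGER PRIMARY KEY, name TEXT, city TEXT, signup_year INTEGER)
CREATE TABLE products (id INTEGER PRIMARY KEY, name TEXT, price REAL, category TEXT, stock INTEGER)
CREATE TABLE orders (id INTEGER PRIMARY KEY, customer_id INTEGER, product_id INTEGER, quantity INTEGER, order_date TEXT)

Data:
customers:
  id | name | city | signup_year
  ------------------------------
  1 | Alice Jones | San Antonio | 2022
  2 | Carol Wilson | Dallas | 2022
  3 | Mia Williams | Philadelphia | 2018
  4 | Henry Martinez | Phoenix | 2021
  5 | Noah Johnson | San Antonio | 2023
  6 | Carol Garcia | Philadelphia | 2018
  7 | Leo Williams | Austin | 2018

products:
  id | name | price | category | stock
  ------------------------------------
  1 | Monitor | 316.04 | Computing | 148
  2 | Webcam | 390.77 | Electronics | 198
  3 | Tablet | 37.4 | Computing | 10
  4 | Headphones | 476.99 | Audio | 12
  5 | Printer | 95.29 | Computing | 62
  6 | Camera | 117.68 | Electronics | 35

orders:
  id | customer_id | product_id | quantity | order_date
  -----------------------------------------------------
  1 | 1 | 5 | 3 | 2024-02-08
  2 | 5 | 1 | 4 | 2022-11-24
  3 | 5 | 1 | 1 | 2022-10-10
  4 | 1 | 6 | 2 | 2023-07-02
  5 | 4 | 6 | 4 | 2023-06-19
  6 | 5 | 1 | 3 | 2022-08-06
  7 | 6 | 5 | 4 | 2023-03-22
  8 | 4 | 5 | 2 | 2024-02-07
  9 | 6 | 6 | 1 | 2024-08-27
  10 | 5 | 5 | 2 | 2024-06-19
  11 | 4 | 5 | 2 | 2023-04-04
SELECT c.id, p.name AS customer, c.quantity FROM orders c JOIN customers p ON c.customer_id = p.id

Execution result:
id | customer | quantity
1 | Alice Jones | 3
2 | Noah Johnson | 4
3 | Noah Johnson | 1
4 | Alice Jones | 2
5 | Henry Martinez | 4
6 | Noah Johnson | 3
7 | Carol Garcia | 4
8 | Henry Martinez | 2
9 | Carol Garcia | 1
10 | Noah Johnson | 2
11 | Henry Martinez | 2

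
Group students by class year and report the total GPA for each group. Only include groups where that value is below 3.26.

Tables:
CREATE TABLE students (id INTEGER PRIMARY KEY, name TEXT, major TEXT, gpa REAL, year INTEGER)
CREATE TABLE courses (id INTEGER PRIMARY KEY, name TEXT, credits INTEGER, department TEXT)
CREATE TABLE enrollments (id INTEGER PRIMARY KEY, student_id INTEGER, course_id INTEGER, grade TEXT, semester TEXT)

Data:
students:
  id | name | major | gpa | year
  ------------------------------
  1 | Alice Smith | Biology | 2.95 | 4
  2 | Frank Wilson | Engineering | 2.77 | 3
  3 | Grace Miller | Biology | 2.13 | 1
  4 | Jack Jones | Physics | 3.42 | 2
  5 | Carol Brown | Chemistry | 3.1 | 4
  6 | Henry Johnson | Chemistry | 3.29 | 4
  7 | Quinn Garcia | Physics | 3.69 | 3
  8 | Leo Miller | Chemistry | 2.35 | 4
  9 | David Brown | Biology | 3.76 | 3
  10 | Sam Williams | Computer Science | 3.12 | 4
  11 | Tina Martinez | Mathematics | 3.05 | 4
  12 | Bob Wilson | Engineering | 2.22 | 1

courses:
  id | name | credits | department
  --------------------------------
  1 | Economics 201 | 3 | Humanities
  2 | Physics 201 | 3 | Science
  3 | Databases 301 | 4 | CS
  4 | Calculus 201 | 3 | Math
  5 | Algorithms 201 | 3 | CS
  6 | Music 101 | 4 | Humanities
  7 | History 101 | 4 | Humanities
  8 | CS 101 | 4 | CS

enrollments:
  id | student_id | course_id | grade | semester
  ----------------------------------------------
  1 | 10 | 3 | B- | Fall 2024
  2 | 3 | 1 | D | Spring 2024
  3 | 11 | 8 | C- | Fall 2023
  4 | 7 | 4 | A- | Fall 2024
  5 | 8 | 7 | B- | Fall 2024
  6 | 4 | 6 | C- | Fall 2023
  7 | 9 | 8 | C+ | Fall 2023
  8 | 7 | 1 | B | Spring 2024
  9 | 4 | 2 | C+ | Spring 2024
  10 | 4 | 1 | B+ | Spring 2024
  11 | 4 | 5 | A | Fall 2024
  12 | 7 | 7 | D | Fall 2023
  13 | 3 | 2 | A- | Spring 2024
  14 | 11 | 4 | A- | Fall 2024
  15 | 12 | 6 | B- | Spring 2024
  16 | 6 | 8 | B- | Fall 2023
SELECT year, SUM(gpa) AS sum_gpa FROM students GROUP BY year HAVING SUM(gpa) < 3.26

Execution result:
(no rows)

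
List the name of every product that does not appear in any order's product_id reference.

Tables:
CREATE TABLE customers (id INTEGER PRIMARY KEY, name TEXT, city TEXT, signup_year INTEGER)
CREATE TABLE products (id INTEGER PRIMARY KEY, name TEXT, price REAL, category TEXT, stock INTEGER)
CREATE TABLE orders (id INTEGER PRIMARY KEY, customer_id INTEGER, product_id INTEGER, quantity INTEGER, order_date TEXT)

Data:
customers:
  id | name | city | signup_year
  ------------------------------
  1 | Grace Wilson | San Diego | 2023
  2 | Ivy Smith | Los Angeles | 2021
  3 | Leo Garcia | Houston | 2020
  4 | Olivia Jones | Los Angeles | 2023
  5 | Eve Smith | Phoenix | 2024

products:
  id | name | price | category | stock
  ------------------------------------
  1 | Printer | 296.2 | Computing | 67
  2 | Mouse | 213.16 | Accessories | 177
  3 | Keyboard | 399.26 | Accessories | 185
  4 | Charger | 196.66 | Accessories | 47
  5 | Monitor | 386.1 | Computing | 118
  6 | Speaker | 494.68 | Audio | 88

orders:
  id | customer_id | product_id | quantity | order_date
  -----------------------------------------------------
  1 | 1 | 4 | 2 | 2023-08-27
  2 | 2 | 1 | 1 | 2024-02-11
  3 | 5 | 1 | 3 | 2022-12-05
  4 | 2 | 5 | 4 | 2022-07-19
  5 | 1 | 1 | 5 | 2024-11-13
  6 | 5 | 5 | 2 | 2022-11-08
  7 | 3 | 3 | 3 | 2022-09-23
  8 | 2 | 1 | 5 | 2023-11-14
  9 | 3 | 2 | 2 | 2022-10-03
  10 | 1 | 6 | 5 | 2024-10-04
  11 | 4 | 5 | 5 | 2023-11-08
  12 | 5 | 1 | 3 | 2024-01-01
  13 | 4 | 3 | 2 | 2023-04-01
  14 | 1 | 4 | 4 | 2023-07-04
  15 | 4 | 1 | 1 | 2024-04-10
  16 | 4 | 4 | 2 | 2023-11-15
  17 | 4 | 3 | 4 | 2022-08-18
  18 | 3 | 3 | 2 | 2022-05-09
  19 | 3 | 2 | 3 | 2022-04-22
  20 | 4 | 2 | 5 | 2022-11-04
SELECT p.name FROM products p LEFT JOIN orders c ON c.product_id = p.id WHERE c.id IS NULL

Execution result:
(no rows)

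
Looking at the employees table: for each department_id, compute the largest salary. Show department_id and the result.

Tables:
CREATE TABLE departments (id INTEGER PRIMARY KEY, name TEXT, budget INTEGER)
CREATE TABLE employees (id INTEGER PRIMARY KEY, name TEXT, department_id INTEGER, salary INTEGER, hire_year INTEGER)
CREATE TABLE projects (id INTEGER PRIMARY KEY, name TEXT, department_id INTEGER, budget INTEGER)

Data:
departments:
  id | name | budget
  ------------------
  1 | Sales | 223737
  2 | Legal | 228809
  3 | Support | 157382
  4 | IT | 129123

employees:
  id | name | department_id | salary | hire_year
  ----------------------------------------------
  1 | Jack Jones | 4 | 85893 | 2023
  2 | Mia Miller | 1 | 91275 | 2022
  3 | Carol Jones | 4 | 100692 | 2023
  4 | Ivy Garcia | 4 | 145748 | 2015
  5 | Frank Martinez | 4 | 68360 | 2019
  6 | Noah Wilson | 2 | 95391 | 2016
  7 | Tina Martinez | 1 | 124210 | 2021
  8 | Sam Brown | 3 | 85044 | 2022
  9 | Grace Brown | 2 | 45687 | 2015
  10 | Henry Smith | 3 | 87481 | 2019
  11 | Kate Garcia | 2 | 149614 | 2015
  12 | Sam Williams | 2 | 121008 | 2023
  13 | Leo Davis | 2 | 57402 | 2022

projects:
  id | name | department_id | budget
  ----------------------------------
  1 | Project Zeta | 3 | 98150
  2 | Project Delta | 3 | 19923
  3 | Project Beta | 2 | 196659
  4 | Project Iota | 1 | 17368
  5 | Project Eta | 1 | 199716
SELECT department_id, MAX(salary) AS max_salary FROM employees GROUP BY department_id

Execution result:
department_id | max_salary
1 | 124210
2 | 149614
3 | 87481
4 | 145748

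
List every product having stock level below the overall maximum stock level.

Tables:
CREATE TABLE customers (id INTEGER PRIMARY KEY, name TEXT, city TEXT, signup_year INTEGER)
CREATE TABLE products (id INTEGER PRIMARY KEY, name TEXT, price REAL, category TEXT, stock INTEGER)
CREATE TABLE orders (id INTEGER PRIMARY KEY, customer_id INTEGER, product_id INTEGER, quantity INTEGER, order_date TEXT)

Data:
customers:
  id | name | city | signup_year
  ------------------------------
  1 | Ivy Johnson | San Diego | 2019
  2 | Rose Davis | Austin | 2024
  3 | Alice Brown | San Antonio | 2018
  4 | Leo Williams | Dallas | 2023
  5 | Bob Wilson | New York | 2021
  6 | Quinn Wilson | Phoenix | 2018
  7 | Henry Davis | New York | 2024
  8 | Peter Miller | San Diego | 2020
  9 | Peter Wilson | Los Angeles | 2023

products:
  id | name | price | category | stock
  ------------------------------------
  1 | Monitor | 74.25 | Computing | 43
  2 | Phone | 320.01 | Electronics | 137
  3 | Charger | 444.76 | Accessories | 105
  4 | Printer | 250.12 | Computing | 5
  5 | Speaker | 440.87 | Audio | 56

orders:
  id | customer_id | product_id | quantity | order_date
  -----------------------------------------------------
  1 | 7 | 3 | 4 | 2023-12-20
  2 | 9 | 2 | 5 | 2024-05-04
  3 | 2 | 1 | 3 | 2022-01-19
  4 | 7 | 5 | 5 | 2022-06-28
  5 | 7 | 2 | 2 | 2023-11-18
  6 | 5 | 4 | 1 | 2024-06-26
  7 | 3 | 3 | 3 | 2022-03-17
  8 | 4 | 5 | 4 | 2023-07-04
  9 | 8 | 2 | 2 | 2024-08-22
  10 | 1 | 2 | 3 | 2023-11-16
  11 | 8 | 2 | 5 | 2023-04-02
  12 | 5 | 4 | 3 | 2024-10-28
SELECT name, stock FROM products WHERE stock < (SELECT MAX(stock) FROM products)

Execution result:
name | stock
Monitor | 43
Charger | 105
Printer | 5
Speaker | 56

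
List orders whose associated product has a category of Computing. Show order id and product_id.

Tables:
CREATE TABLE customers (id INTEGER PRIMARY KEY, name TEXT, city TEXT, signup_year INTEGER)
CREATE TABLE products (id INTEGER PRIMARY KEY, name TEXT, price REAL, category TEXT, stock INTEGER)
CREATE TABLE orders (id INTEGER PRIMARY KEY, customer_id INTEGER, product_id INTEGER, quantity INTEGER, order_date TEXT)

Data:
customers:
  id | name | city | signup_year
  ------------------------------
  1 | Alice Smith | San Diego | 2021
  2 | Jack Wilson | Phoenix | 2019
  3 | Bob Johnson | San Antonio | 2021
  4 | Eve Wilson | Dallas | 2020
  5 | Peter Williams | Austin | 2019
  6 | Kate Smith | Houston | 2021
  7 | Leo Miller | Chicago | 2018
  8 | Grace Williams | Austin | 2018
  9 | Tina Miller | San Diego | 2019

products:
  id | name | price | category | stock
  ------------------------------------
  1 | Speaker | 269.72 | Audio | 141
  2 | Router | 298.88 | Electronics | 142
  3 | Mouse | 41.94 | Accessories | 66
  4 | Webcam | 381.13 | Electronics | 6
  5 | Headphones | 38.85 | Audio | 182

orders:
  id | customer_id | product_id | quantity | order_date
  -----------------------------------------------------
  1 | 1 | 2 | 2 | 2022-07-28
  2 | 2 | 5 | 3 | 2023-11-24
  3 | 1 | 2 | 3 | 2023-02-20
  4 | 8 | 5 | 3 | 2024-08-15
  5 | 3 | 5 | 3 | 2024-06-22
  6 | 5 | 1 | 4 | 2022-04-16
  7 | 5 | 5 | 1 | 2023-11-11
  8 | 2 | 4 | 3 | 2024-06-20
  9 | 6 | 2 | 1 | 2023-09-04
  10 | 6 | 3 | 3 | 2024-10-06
SELECT id, product_id FROM orders WHERE product_id IN (SELECT id FROM products WHERE category = 'Computing')

Execution result:
(no rows)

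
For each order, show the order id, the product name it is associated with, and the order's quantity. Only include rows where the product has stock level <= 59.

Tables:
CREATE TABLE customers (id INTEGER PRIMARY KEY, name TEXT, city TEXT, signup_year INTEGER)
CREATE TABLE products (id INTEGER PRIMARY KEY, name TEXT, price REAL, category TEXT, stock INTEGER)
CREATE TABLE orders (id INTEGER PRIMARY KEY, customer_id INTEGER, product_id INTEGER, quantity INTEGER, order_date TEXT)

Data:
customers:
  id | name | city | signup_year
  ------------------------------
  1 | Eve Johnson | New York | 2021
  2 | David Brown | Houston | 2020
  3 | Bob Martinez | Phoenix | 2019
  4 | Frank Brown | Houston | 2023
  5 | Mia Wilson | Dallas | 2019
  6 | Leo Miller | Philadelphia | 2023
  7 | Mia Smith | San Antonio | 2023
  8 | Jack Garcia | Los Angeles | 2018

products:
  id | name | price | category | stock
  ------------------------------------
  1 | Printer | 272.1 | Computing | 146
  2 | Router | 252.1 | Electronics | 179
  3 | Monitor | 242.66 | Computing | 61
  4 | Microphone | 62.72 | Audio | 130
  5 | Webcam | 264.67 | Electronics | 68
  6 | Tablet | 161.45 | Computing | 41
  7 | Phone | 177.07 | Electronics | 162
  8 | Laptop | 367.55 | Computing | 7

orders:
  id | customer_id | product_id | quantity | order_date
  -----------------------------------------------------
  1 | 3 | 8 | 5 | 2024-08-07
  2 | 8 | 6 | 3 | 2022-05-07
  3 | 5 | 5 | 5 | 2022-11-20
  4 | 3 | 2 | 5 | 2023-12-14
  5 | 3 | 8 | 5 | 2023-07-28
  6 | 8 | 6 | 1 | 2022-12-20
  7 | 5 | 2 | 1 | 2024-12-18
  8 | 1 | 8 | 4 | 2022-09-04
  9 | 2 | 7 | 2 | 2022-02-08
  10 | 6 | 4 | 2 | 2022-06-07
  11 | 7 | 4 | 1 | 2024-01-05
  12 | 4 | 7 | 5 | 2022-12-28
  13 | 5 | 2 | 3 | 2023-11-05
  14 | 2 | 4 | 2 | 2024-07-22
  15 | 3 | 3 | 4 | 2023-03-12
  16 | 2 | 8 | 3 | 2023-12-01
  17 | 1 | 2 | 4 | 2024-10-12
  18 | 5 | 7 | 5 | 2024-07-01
SELECT c.id, p.name AS product, c.quantity FROM orders c JOIN products p ON c.product_id = p.id WHERE p.stock <= 59

Execution result:
id | product | quantity
1 | Laptop | 5
2 | Tablet | 3
5 | Laptop | 5
6 | Tablet | 1
8 | Laptop | 4
16 | Laptop | 3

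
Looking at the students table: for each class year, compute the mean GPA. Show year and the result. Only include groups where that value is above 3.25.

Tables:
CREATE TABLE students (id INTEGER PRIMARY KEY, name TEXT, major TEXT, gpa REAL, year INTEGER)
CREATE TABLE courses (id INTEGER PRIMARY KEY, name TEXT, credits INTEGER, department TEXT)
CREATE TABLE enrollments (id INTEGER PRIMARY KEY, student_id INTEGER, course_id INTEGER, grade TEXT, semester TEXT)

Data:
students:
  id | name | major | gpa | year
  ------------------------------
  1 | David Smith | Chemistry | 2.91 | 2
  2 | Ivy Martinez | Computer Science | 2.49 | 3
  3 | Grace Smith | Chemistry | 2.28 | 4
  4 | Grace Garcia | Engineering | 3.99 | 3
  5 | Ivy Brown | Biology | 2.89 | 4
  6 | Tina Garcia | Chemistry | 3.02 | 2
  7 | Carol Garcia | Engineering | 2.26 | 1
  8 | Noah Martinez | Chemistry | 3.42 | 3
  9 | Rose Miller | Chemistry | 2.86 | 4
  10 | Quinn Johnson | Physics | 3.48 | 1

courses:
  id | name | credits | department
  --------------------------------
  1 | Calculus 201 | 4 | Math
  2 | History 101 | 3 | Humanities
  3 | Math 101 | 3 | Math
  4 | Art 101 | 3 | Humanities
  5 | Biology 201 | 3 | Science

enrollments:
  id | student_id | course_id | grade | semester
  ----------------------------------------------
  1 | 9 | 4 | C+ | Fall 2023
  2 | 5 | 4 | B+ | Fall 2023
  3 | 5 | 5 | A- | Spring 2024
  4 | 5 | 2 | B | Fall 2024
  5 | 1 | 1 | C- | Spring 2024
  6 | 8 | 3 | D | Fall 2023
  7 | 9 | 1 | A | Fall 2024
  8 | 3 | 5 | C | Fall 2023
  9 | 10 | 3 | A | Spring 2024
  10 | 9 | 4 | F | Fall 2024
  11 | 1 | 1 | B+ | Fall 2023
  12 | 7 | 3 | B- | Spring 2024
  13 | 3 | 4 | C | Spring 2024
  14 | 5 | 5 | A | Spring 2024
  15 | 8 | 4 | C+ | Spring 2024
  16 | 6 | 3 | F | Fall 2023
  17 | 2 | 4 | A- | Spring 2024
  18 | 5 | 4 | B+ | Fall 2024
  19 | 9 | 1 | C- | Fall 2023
SELECT year, AVG(gpa) AS avg_gpa FROM students GROUP BY year HAVING AVG(gpa) > 3.25

Execution result:
year | avg_gpa
3 | 3.30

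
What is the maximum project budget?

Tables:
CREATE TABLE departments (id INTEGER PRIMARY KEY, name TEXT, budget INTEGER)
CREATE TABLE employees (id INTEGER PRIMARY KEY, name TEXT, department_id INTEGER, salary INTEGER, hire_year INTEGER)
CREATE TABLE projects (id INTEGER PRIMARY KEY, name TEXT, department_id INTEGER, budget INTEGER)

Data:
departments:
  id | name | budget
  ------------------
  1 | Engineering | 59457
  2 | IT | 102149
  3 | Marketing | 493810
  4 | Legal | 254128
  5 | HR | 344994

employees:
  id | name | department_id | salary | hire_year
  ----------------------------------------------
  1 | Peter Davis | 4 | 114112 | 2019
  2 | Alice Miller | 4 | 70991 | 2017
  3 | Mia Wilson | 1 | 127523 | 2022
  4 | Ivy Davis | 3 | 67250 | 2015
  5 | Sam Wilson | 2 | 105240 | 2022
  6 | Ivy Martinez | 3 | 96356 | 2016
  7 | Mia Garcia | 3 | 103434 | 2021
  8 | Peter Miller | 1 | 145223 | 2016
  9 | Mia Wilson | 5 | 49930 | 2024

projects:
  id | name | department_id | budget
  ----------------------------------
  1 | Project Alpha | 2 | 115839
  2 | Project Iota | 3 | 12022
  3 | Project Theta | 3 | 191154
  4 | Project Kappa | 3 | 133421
SELECT MAX(budget) FROM projects

Execution result:
191154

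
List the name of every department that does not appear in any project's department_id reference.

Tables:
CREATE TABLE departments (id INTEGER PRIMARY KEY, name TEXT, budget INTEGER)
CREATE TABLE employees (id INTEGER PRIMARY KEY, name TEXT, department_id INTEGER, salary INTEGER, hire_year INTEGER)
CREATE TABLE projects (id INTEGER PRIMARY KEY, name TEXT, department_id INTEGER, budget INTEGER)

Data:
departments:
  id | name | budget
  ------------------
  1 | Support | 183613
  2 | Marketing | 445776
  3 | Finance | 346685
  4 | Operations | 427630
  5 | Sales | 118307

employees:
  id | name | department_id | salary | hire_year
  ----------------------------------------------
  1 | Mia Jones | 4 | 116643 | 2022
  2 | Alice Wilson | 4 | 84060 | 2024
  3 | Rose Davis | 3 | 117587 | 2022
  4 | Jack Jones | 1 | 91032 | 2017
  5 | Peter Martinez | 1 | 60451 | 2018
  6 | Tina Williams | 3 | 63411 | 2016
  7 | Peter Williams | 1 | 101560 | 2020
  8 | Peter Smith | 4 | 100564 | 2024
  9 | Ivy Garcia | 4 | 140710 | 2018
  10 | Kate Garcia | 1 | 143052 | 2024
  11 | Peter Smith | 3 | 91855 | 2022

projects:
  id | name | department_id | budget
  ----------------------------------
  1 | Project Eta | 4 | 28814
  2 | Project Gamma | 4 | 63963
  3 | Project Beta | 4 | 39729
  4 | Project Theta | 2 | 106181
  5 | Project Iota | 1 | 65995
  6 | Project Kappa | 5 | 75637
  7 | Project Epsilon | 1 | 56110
SELECT p.name FROM departments p LEFT JOIN projects c ON c.department_id = p.id WHERE c.id IS NULL

Execution result:
Finance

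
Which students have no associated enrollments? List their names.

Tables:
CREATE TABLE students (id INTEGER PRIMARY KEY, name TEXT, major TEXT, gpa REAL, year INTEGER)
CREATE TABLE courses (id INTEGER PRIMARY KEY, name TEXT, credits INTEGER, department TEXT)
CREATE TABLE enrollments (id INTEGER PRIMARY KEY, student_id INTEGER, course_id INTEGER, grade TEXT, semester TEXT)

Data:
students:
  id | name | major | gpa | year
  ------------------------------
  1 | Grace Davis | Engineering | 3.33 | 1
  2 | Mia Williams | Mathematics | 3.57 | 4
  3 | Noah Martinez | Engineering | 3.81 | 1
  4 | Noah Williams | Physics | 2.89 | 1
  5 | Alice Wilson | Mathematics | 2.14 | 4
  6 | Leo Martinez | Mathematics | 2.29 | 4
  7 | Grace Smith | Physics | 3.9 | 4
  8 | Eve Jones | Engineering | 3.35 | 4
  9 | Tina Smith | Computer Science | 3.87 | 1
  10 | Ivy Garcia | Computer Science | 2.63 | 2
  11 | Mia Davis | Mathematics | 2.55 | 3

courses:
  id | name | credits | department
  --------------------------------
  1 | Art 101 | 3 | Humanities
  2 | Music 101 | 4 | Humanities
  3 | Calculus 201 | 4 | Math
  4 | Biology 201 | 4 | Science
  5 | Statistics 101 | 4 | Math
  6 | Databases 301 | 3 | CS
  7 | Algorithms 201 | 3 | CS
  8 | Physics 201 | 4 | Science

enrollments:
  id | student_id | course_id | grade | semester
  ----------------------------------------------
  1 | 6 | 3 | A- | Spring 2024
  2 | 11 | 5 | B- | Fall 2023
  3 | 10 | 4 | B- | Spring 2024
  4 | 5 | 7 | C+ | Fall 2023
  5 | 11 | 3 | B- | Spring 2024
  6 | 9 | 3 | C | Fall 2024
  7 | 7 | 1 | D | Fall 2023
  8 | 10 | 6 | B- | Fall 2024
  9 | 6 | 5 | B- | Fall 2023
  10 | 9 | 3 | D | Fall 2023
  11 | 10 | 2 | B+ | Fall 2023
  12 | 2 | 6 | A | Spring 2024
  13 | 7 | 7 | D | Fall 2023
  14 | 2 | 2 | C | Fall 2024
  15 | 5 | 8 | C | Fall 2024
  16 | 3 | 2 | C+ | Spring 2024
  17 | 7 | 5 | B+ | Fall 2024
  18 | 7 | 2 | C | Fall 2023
SELECT p.name FROM students p LEFT JOIN enrollments c ON c.student_id = p.id WHERE c.id IS NULL

Execution result:
name
Grace Davis
Noah Williams
Eve Jones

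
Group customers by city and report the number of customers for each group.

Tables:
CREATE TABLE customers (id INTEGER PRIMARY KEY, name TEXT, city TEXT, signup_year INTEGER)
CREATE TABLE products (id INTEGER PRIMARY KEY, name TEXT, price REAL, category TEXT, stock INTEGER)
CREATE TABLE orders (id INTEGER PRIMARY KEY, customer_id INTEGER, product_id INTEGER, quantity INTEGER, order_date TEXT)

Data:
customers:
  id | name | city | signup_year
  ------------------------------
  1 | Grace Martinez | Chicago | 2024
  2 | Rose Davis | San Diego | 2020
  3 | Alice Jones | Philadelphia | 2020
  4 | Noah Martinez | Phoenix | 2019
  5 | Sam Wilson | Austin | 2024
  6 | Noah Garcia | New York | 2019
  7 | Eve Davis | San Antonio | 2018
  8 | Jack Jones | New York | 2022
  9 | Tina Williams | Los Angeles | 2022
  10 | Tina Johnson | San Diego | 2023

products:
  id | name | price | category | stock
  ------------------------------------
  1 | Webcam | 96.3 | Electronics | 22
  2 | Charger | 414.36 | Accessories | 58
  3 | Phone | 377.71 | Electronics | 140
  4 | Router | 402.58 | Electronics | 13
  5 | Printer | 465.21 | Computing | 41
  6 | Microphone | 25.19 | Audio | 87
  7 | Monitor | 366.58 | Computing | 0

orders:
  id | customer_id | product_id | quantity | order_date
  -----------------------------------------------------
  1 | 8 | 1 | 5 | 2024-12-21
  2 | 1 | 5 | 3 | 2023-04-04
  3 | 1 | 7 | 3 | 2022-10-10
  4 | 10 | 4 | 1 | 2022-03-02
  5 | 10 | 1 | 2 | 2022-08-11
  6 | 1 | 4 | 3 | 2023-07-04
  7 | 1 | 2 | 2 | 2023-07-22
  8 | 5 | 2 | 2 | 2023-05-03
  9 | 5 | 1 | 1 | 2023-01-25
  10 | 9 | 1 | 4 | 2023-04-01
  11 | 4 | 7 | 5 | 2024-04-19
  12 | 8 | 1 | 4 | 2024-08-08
SELECT city, COUNT(*) AS n FROM customers GROUP BY city

Execution result:
city | n
Austin | 1
Chicago | 1
Los Angeles | 1
New York | 2
Philadelphia | 1
Phoenix | 1
San Antonio | 1
San Diego | 2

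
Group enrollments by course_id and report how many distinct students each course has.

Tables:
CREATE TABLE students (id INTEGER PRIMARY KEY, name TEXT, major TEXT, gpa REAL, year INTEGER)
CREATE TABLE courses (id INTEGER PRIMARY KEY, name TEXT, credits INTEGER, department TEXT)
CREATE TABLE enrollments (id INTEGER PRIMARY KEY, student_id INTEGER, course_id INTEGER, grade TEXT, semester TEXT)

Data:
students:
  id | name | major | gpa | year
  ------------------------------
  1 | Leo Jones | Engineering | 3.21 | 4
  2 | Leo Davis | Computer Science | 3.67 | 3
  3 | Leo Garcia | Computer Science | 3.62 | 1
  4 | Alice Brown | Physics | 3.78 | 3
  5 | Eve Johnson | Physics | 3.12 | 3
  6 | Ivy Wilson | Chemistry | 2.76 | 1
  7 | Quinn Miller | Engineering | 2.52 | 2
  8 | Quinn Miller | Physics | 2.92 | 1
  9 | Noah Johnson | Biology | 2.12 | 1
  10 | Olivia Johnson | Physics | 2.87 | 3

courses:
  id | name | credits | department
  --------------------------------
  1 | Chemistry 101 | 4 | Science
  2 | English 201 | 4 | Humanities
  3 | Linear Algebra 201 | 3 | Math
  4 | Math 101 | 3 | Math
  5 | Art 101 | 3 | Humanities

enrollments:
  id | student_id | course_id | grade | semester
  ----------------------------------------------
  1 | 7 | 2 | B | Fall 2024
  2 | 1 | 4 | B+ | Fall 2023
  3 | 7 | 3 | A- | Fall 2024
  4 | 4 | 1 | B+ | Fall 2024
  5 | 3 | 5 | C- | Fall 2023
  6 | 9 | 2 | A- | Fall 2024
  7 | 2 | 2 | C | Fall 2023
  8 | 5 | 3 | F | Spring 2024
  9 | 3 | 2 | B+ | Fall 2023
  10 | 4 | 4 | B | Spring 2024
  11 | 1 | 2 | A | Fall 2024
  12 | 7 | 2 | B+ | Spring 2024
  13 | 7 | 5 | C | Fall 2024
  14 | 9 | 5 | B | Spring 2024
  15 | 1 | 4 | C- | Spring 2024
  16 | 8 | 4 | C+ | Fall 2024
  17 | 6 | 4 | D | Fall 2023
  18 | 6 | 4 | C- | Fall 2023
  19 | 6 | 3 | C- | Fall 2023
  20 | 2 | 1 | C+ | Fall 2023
SELECT course_id, COUNT(DISTINCT student_id) AS distinct_student_count FROM enrollments GROUP BY course_id

Execution result:
course_id | distinct_student_count
1 | 2
2 | 5
3 | 3
4 | 4
5 | 3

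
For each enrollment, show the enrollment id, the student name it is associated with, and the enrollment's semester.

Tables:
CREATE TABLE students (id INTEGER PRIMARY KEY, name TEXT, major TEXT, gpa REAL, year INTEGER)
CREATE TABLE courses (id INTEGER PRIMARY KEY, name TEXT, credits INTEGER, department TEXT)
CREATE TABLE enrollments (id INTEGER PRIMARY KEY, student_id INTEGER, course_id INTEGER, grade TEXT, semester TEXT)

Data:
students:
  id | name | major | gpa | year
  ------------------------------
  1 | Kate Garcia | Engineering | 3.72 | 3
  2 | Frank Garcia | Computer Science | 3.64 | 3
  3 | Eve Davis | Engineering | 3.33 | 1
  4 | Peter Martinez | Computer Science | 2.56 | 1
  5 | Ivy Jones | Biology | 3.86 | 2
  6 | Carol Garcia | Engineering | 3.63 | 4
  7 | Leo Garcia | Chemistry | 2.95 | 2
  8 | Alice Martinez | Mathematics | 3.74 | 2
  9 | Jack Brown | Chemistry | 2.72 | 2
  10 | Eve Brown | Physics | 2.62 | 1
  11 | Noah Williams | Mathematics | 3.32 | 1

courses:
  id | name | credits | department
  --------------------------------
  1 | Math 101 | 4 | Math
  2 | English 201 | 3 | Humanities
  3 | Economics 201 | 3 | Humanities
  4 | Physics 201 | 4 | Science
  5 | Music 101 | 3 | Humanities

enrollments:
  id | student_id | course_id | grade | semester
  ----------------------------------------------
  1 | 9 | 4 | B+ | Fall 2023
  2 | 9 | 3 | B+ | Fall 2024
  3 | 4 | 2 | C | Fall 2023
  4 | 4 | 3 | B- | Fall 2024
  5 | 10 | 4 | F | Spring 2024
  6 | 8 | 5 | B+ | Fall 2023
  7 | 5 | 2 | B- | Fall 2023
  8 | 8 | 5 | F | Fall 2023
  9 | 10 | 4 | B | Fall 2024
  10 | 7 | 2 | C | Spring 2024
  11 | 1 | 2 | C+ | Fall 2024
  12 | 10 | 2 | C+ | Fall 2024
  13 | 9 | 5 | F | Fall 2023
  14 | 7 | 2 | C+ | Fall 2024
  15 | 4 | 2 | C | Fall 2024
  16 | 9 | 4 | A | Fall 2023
SELECT c.id, p.name AS student, c.semester FROM enrollments c JOIN students p ON c.student_id = p.id

Execution result:
id | student | semester
1 | Jack Brown | Fall 2023
2 | Jack Brown | Fall 2024
3 | Peter Martinez | Fall 2023
4 | Peter Martinez | Fall 2024
5 | Eve Brown | Spring 2024
6 | Alice Martinez | Fall 2023
7 | Ivy Jones | Fall 2023
8 | Alice Martinez | Fall 2023
9 | Eve Brown | Fall 2024
10 | Leo Garcia | Spring 2024
11 | Kate Garcia | Fall 2024
12 | Eve Brown | Fall 2024
13 | Jack Brown | Fall 2023
14 | Leo Garcia | Fall 2024
15 | Peter Martinez | Fall 2024
16 | Jack Brown | Fall 2023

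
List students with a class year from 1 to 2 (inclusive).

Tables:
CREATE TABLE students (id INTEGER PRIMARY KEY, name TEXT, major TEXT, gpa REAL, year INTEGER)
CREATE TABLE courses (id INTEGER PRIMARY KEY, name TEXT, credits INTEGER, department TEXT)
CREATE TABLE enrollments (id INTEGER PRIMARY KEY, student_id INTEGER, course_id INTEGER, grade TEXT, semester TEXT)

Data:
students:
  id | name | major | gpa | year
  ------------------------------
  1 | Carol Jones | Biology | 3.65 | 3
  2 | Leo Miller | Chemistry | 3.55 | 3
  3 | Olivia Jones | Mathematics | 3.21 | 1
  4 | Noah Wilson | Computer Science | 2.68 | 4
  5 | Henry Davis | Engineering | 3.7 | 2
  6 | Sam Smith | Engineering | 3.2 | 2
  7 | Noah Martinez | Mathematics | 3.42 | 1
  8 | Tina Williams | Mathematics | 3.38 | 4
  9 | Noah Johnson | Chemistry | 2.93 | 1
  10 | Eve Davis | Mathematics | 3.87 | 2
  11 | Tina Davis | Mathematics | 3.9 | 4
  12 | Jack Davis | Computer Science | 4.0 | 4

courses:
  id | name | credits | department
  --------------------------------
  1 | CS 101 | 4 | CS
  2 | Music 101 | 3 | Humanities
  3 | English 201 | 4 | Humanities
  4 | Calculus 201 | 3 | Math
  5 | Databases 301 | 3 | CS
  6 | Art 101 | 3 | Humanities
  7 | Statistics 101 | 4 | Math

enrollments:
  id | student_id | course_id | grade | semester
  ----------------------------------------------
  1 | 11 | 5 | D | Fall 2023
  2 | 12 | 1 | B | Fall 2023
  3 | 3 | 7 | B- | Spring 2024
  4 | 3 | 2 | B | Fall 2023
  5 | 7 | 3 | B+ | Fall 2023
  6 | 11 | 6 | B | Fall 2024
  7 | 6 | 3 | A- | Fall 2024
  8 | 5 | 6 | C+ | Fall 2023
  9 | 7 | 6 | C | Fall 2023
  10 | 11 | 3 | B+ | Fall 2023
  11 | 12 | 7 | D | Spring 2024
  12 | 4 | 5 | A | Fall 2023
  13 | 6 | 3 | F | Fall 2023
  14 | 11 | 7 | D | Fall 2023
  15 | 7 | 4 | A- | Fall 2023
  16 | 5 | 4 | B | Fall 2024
SELECT name, year FROM students WHERE year BETWEEN 1 AND 2

Execution result:
name | year
Olivia Jones | 1
Henry Davis | 2
Sam Smith | 2
Noah Martinez | 1
Noah Johnson | 1
Eve Davis | 2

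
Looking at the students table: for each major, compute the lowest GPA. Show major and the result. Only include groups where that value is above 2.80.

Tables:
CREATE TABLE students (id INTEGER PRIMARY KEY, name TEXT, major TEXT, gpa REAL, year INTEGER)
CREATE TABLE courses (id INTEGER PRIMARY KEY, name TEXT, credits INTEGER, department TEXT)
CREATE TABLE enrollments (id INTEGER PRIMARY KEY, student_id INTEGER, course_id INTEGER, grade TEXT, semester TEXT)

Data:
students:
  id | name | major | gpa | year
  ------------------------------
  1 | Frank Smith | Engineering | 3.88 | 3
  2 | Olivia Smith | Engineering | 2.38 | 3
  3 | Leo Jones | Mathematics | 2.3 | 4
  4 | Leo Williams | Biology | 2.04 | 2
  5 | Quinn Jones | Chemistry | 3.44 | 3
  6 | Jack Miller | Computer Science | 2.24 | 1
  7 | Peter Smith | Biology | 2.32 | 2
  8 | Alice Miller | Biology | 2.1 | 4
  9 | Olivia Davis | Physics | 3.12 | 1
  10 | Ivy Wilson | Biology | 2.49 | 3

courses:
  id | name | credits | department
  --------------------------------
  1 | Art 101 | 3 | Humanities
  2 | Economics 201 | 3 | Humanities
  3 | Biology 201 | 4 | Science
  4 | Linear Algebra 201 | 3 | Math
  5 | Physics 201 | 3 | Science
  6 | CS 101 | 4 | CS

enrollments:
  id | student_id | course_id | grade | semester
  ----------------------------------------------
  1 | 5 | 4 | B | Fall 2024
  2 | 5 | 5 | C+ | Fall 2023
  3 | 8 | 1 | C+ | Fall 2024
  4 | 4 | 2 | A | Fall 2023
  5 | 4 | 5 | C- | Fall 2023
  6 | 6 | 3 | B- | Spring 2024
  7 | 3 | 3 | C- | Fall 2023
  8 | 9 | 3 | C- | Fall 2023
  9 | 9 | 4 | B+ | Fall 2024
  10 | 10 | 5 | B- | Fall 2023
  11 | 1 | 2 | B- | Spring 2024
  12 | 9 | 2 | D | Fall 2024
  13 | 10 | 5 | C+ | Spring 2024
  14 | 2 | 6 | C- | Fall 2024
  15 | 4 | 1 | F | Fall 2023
SELECT major, MIN(gpa) AS min_gpa FROM students GROUP BY major HAVING MIN(gpa) > 2.8

Execution result:
major | min_gpa
Chemistry | 3.44
Physics | 3.12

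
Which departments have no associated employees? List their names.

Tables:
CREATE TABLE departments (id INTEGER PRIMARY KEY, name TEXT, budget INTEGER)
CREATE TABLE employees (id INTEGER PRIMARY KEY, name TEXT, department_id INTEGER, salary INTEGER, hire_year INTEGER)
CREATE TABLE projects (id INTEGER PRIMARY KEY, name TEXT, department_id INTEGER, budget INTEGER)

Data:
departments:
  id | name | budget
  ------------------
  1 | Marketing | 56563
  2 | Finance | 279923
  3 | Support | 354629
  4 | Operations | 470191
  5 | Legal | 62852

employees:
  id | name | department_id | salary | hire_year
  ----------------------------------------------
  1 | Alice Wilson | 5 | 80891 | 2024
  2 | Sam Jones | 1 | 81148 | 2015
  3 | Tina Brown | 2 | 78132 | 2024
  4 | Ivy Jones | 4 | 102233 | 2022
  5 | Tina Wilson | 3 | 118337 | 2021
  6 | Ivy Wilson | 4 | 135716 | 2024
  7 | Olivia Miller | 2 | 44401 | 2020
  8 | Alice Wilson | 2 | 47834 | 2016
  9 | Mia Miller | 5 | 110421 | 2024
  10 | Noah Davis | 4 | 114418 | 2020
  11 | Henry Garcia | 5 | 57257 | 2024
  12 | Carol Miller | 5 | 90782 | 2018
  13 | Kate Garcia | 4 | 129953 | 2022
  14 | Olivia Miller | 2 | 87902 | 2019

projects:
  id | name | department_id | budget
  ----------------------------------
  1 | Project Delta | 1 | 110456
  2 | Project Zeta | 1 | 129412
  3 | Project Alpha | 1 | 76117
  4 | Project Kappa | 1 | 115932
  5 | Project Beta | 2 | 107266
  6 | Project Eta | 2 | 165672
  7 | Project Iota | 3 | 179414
SELECT p.name FROM departments p LEFT JOIN employees c ON c.department_id = p.id WHERE c.id IS NULL

Execution result:
(no rows)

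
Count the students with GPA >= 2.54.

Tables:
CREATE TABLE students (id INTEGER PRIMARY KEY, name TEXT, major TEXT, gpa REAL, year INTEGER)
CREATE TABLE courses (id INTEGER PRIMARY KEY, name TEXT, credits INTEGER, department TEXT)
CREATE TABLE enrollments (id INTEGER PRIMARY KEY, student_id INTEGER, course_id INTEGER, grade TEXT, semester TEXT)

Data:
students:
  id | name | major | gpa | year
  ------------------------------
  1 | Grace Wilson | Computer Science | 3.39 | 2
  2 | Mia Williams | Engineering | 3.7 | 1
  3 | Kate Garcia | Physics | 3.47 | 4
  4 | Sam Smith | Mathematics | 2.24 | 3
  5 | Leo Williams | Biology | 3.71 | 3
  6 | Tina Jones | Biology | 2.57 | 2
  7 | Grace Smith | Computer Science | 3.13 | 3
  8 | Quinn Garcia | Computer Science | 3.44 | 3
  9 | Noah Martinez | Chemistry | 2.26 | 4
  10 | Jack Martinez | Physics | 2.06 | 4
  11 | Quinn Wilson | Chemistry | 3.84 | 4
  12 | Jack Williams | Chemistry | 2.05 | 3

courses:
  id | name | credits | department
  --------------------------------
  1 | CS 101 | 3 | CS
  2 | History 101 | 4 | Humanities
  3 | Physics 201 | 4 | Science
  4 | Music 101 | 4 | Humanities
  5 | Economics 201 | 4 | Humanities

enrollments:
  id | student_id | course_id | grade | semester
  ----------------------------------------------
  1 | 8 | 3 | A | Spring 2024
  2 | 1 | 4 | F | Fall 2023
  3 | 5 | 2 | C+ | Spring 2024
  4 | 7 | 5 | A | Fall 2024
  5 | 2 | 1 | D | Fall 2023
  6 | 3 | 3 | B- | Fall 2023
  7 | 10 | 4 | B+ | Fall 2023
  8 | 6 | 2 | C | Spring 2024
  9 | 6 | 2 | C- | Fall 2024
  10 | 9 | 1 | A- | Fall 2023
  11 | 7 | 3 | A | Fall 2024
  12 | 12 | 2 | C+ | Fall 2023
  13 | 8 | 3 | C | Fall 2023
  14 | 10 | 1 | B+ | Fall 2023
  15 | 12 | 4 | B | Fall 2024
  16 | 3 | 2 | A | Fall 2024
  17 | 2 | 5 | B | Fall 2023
SELECT COUNT(*) FROM students WHERE gpa >= 2.54

Execution result:
8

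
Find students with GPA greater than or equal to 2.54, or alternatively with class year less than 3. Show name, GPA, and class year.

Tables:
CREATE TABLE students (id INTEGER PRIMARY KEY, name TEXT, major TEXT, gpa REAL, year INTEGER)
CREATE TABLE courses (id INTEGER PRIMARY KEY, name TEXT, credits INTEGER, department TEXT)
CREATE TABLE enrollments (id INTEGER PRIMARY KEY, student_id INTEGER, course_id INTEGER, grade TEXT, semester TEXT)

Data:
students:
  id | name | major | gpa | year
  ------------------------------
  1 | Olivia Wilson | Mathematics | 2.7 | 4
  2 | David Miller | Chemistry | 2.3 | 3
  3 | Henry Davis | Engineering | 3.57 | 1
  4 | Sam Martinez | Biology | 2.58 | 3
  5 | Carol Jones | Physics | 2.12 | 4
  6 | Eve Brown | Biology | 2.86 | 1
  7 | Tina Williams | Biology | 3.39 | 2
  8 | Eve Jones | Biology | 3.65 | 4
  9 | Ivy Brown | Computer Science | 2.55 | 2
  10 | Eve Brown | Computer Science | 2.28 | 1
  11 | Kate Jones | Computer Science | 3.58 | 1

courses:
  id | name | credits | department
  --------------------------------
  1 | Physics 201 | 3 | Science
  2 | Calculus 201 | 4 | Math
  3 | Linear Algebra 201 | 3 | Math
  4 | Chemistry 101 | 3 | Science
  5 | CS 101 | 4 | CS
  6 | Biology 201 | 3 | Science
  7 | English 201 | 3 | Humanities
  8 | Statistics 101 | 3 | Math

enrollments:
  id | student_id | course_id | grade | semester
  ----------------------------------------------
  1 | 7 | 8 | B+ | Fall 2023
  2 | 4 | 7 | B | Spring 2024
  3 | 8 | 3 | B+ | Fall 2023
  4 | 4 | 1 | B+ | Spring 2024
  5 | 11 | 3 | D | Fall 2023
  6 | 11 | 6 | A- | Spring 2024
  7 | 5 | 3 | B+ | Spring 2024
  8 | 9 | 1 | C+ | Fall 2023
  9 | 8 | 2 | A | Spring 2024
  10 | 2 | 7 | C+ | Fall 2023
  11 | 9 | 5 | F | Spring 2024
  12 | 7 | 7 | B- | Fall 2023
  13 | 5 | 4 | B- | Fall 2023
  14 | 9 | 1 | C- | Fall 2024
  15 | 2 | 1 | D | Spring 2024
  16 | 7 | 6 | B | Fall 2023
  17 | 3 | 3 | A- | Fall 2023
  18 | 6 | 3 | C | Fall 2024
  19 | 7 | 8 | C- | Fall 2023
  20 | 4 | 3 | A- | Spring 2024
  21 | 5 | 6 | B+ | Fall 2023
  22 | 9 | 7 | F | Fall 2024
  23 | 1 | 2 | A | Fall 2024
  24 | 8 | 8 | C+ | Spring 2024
SELECT name, gpa, year FROM students WHERE gpa >= 2.54 OR year < 3

Execution result:
name | gpa | year
Olivia Wilson | 2.70 | 4
Henry Davis | 3.57 | 1
Sam Martinez | 2.58 | 3
Eve Brown | 2.86 | 1
Tina Williams | 3.39 | 2
Eve Jones | 3.65 | 4
Ivy Brown | 2.55 | 2
Eve Brown | 2.28 | 1
Kate Jones | 3.58 | 1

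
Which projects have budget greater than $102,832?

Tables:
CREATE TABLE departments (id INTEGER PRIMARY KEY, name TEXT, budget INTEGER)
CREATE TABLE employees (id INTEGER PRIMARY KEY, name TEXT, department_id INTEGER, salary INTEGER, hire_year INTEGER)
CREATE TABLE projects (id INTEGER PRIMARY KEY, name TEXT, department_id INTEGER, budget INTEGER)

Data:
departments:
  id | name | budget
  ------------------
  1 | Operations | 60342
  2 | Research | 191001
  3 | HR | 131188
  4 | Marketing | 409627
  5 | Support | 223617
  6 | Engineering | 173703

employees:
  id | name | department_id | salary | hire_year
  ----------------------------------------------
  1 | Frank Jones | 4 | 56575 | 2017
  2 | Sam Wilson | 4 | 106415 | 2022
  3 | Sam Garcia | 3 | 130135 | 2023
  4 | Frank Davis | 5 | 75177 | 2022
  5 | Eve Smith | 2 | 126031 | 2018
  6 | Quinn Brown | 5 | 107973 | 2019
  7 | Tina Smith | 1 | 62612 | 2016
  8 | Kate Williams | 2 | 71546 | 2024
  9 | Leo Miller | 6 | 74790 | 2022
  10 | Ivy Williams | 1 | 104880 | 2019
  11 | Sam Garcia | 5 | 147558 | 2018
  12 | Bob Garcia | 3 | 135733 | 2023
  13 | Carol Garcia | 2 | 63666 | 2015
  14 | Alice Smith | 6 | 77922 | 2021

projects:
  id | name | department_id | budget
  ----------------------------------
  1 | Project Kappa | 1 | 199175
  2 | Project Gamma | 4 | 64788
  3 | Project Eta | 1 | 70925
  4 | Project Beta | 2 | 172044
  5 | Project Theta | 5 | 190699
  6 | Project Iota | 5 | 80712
SELECT name, budget FROM projects WHERE budget > 102832

Execution result:
name | budget
Project Kappa | 199175
Project Beta | 172044
Project Theta | 190699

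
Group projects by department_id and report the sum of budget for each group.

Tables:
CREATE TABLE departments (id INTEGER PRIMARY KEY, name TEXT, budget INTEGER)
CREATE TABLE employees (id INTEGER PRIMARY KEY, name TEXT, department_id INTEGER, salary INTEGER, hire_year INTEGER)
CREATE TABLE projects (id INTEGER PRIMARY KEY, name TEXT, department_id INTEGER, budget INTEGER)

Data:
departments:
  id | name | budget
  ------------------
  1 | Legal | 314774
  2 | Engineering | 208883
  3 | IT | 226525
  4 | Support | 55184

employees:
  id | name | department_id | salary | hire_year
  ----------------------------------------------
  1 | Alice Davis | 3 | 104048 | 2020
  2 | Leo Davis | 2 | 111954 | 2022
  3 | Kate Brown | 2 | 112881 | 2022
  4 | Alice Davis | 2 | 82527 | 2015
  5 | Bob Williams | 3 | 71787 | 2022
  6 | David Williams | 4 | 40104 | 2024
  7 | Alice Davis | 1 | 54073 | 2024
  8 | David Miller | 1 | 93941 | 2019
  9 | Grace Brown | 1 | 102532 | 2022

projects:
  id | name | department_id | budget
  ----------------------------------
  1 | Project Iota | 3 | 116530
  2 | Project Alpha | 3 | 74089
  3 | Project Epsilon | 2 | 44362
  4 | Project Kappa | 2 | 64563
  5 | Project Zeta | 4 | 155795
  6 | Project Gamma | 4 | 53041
SELECT department_id, SUM(budget) AS sum_budget FROM projects GROUP BY department_id

Execution result:
department_id | sum_budget
2 | 108925
3 | 190619
4 | 208836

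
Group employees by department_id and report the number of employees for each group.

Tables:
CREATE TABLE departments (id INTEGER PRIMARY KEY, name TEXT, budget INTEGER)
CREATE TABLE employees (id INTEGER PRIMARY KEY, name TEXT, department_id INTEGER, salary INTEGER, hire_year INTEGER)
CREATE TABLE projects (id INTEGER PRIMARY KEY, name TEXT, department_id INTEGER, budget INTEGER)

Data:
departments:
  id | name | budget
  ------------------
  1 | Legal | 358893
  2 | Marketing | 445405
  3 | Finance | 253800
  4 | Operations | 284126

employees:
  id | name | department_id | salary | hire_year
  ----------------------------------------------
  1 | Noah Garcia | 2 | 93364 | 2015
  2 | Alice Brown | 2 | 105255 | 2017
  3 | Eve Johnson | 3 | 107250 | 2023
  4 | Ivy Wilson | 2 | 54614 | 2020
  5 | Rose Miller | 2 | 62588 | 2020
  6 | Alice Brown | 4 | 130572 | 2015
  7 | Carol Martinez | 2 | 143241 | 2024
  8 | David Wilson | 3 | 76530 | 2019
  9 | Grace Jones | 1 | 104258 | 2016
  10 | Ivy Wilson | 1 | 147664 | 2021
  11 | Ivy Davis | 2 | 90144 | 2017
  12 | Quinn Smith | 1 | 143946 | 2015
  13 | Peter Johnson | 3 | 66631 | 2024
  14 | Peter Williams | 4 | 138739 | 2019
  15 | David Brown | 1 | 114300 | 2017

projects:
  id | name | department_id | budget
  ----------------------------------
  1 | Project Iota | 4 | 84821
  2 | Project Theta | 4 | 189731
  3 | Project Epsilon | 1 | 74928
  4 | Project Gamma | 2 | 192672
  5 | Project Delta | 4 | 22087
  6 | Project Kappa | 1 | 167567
SELECT department_id, COUNT(*) AS n FROM employees GROUP BY department_id

Execution result:
department_id | n
1 | 4
2 | 6
3 | 3
4 | 2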